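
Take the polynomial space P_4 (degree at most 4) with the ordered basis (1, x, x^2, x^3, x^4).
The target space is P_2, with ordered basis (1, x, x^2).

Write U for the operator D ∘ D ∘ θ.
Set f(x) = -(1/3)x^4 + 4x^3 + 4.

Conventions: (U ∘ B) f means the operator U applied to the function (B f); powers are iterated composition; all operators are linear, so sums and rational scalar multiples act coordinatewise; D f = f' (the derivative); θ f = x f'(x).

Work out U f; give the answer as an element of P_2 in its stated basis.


θ f = -(4/3)x^4 + 12x^3
D θ f = -(16/3)x^3 + 36x^2
D (D ∘ θ) f = -16x^2 + 72x

g(x) = -16x^2 + 72x


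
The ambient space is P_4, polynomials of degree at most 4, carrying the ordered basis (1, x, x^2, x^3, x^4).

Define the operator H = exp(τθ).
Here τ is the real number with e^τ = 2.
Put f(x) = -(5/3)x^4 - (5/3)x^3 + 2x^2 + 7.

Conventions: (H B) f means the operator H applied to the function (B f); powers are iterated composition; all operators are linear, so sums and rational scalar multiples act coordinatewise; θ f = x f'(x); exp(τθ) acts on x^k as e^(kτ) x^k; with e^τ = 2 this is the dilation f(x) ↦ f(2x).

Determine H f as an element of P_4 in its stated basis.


the image equals g(x) = -(80/3)x^4 - (40/3)x^3 + 8x^2 + 7

exp(τθ) x^k = e^(kτ) x^k; with e^τ = 2 this sends x^k to 2^k x^k
x^2 ↦ 4 x^2
x^3 ↦ 8 x^3
x^4 ↦ 16 x^4
applying this coordinatewise to f: exp(τθ) f = -(80/3)x^4 - (40/3)x^3 + 8x^2 + 7


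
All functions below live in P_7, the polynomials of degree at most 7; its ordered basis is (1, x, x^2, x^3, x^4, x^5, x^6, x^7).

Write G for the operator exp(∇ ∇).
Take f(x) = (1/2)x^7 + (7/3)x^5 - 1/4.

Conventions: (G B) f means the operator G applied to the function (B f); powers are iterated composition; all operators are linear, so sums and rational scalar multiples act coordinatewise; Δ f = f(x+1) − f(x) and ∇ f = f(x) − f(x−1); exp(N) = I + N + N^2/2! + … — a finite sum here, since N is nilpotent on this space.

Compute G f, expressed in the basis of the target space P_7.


the image equals g(x) = (1/2)x^7 + (70/3)x^5 - 105x^4 + (1505/3)x^3 - 1715x^2 + (11011/3)x - 15093/4

order-1 term: 21x^5 - 105x^4 + (875/3)x^3 - 455x^2 + (1141/3)x - 133
order-2 term: 210x^3 - 1260x^2 + 2870x - 2380
order-3 term: 420x - 1260
the series for exp(∇ ∇) f terminates at order 3
exp(∇ ∇) f = (1/2)x^7 + (70/3)x^5 - 105x^4 + (1505/3)x^3 - 1715x^2 + (11011/3)x - 15093/4


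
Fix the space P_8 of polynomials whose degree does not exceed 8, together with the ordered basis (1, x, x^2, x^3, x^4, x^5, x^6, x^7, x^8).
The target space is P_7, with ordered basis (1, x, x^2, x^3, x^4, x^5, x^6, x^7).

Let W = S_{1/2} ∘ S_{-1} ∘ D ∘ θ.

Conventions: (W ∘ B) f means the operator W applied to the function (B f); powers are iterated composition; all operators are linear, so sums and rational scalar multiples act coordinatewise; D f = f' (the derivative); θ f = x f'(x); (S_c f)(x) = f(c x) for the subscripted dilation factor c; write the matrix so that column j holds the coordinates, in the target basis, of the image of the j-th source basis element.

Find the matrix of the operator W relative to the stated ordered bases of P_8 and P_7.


the matrix is [[0, 1, 0, 0, 0, 0, 0, 0, 0]; [0, 0, -2, 0, 0, 0, 0, 0, 0]; [0, 0, 0, 9/4, 0, 0, 0, 0, 0]; [0, 0, 0, 0, -2, 0, 0, 0, 0]; [0, 0, 0, 0, 0, 25/16, 0, 0, 0]; [0, 0, 0, 0, 0, 0, -9/8, 0, 0]; [0, 0, 0, 0, 0, 0, 0, 49/64, 0]; [0, 0, 0, 0, 0, 0, 0, 0, -1/2]] (rows listed top to bottom)

image of 1: 0
image of x: 1
image of x^2: -2x
image of x^3: (9/4)x^2
image of x^4: -2x^3
image of x^5: (25/16)x^4
image of x^6: -(9/8)x^5
image of x^7: (49/64)x^6
image of x^8: -(1/2)x^7
each image's coordinates form column j of the matrix


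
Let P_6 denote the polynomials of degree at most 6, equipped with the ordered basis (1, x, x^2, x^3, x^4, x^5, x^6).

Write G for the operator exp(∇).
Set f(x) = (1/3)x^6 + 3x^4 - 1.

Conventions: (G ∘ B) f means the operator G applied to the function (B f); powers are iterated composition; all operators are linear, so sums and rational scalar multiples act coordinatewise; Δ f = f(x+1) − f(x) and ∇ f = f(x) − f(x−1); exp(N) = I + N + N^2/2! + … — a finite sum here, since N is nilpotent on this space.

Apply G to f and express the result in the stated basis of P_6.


order-1 term: 2x^5 - 5x^4 + (56/3)x^3 - 23x^2 + 14x - 10/3
order-2 term: 5x^4 - 20x^3 + 53x^2 - 66x + 94/3
order-3 term: (20/3)x^3 - 30x^2 + 62x - 48
order-4 term: 5x^2 - 20x + 74/3
order-5 term: 2x - 5
order-6 term: 1/3
the series for exp(∇) f terminates at order 6
exp(∇) f = (1/3)x^6 + 2x^5 + 3x^4 + (16/3)x^3 + 5x^2 - 8x - 1

the image equals g(x) = (1/3)x^6 + 2x^5 + 3x^4 + (16/3)x^3 + 5x^2 - 8x - 1


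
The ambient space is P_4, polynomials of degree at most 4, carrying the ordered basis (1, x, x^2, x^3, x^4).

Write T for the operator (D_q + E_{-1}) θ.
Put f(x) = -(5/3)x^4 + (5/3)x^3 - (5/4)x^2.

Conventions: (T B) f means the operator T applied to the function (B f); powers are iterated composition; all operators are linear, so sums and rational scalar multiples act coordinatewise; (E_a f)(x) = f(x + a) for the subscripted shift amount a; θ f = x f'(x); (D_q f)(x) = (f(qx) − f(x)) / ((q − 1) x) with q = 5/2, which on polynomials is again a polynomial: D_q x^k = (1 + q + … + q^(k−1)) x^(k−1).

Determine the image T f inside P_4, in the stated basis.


θ f = -(20/3)x^4 + 5x^3 - (5/2)x^2
D_q θ f = -(1015/6)x^3 + (195/4)x^2 - (35/4)x
E_{-1} θ f = -(20/3)x^4 + (95/3)x^3 - (115/2)x^2 + (140/3)x - 85/6
(D_q + E_{-1}) θ f = -(20/3)x^4 - (275/2)x^3 - (35/4)x^2 + (455/12)x - 85/6

g(x) = -(20/3)x^4 - (275/2)x^3 - (35/4)x^2 + (455/12)x - 85/6


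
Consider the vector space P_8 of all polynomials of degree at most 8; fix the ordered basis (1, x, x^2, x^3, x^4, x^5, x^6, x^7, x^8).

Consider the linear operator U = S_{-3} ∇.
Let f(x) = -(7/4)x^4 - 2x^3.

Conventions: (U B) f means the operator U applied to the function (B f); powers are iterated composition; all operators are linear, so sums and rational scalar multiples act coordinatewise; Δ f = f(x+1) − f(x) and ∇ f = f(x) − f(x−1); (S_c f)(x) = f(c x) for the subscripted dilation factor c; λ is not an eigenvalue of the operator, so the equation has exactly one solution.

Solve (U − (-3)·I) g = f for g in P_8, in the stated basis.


the image equals g(x) = -(7/12)x^4 - (65/3)x^3 + (369/2)x^2 + (1295/3)x - 2713/36

write g with unknown coordinates in the stated basis and equate coefficients in (U − (-3)·I) g = f
solving from the highest basis element down gives g = -(7/12)x^4 - (65/3)x^3 + (369/2)x^2 + (1295/3)x - 2713/36
check: U g = 63x^3 - (1107/2)x^2 - 1295x + 2713/12
so U g − (-3)·g = -(7/4)x^4 - 2x^3 = f ✓


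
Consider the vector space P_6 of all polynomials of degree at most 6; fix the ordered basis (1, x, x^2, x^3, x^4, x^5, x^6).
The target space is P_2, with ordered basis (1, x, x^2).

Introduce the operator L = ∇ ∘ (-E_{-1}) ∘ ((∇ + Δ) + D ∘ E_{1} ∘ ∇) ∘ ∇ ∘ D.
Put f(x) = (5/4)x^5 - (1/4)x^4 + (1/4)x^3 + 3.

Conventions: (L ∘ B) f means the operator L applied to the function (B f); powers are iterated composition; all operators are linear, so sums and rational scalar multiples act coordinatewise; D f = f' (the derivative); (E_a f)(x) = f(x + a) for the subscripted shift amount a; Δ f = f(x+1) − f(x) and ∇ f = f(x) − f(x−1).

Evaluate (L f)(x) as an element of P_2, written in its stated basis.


D f = (25/4)x^4 - x^3 + (3/4)x^2
∇ D f = 25x^3 - (81/2)x^2 + (59/2)x - 8
∇ ∇ D f = 75x^2 - 156x + 95
Δ ∇ D f = 75x^2 - 6x + 14
(∇ + Δ) ∇ D f = 150x^2 - 162x + 109
∇ ∇ D f = 75x^2 - 156x + 95
E_{1} ∇ ∇ D f = 75x^2 - 6x + 14
D E_{1} ∇ ∇ D f = 150x - 6
((∇ + Δ) + D ∘ E_{1} ∘ ∇) ∇ D f = 150x^2 - 12x + 103
E_{-1} (((∇ + Δ) + D ∘ E_{1} ∘ ∇) ∘ ∇ ∘ D) f = 150x^2 - 312x + 265
(-E_{-1}) (((∇ + Δ) + D ∘ E_{1} ∘ ∇) ∘ ∇ ∘ D) f = -150x^2 + 312x - 265
∇ (-E_{-1}) (((∇ + Δ) + D ∘ E_{1} ∘ ∇) ∘ ∇ ∘ D) f = -300x + 462

g(x) = -300x + 462


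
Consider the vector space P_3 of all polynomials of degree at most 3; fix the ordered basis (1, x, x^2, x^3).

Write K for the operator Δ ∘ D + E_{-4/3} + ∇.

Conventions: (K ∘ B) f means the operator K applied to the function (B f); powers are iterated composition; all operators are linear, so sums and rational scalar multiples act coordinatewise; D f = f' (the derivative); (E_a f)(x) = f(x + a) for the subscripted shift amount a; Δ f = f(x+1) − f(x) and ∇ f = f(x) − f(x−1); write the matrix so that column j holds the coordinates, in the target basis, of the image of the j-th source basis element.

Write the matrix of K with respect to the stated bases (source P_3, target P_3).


the matrix is [[1, -1/3, 25/9, 44/27]; [0, 1, -2/3, 25/3]; [0, 0, 1, -1]; [0, 0, 0, 1]] (rows listed top to bottom)

image of 1: 1
image of x: x - 1/3
image of x^2: x^2 - (2/3)x + 25/9
image of x^3: x^3 - x^2 + (25/3)x + 44/27
each image's coordinates form column j of the matrix


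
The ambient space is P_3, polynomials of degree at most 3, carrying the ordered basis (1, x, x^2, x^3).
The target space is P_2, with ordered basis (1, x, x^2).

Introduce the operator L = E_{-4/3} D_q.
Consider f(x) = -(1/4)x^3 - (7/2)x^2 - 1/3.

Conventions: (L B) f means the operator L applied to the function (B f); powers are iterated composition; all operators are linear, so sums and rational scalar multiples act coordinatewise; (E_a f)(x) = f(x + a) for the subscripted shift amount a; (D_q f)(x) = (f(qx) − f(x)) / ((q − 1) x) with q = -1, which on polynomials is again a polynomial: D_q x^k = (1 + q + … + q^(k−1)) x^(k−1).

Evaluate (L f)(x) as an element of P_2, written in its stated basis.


D_q f = -(1/4)x^2
E_{-4/3} D_q f = -(1/4)x^2 + (2/3)x - 4/9

the image equals g(x) = -(1/4)x^2 + (2/3)x - 4/9


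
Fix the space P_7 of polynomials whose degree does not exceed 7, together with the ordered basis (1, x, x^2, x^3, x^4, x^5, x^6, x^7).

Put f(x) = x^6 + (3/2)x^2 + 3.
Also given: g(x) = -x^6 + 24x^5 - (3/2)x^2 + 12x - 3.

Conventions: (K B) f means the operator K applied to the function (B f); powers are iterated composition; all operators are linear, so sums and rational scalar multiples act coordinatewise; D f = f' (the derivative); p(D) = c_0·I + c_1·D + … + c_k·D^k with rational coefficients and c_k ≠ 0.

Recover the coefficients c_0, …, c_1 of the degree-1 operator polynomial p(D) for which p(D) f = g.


c_0 = -1, c_1 = 4

D^0 f = x^6 + (3/2)x^2 + 3
D^1 f = 6x^5 + 3x
matching coefficients of g against c_0 f + c_1 Df + … from the top degree down determines the c_i
solution: c_0 = -1, c_1 = 4


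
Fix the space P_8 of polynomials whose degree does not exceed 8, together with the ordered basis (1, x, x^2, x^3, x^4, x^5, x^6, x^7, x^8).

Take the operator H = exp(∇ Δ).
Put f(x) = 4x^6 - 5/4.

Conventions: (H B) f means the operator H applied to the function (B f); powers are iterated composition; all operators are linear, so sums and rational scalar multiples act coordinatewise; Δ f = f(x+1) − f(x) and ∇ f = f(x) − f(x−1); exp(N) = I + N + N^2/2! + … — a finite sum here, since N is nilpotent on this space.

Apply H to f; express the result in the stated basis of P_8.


order-1 term: 120x^4 + 120x^2 + 8
order-2 term: 720x^2 + 240
order-3 term: 480
the series for exp(∇ Δ) f terminates at order 3
exp(∇ Δ) f = 4x^6 + 120x^4 + 840x^2 + 2907/4

g(x) = 4x^6 + 120x^4 + 840x^2 + 2907/4


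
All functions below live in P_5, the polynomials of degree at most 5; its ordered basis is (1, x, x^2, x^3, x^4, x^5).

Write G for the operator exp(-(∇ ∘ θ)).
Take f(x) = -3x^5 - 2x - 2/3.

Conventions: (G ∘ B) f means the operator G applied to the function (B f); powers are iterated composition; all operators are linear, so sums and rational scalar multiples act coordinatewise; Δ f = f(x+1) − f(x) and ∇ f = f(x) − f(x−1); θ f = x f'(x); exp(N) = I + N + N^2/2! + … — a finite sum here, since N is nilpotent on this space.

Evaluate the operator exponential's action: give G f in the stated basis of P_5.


order-1 term: 75x^4 - 150x^3 + 150x^2 - 75x + 17
order-2 term: -600x^3 + 1575x^2 - 1575x + 1125/2
order-3 term: 1800x^2 - 3900x + 2175
order-4 term: -1800x + 1875
order-5 term: 360
the series for exp(-(∇ ∘ θ)) f terminates at order 5
exp(-(∇ ∘ θ)) f = -3x^5 + 75x^4 - 750x^3 + 3525x^2 - 7352x + 29933/6

the image equals g(x) = -3x^5 + 75x^4 - 750x^3 + 3525x^2 - 7352x + 29933/6


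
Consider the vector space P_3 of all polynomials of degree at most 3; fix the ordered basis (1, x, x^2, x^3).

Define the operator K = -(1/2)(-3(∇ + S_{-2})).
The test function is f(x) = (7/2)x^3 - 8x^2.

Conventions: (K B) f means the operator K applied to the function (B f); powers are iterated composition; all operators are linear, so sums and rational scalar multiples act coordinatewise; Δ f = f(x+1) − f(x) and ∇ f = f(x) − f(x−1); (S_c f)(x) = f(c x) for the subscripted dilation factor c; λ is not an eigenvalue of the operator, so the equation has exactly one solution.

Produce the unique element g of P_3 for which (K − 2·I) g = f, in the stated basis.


the result is g(x) = -(1/4)x^3 - (55/32)x^2 - (129/160)x + 159/80

write g with unknown coordinates in the stated basis and equate coefficients in (K − 2·I) g = f
solving from the highest basis element down gives g = -(1/4)x^3 - (55/32)x^2 - (129/160)x + 159/80
check: K g = 3x^3 - (183/16)x^2 - (129/80)x + 159/40
so K g − 2·g = (7/2)x^3 - 8x^2 = f ✓


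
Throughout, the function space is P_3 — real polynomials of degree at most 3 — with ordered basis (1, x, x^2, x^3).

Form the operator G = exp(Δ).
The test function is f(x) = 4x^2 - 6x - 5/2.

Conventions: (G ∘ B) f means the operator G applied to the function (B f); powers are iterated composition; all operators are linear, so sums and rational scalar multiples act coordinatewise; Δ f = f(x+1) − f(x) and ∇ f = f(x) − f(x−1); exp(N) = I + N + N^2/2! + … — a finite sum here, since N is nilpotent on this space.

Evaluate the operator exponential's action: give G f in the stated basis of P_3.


the result is g(x) = 4x^2 + 2x - 1/2

order-1 term: 8x - 2
order-2 term: 4
the series for exp(Δ) f terminates at order 2
exp(Δ) f = 4x^2 + 2x - 1/2


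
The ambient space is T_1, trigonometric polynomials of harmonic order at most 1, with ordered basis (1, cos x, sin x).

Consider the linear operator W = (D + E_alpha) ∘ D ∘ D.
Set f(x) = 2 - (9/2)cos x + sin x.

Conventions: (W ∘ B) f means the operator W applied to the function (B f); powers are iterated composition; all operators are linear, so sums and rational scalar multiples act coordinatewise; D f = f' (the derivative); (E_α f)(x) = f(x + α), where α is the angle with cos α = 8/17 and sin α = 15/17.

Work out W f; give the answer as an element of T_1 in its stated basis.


D f = cos x + (9/2)sin x
D D f = (9/2)cos x - sin x
D D D f = -cos x - (9/2)sin x
E_alpha D D f = (21/17)cos x - (151/34)sin x
(D + E_alpha) D D f = (4/17)cos x - (152/17)sin x

g(x) = (4/17)cos x - (152/17)sin x


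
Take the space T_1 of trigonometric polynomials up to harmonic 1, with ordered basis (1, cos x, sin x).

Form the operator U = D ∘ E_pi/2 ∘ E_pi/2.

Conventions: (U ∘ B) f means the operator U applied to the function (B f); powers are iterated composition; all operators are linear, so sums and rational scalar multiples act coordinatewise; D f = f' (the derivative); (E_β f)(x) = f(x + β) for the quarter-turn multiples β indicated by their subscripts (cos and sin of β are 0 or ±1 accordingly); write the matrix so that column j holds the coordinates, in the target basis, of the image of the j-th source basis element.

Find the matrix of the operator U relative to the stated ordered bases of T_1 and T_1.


the matrix is [[0, 0, 0]; [0, 0, -1]; [0, 1, 0]] (rows listed top to bottom)

image of 1: 0
image of cos x: sin x
image of sin x: -cos x
each image's coordinates form column j of the matrix


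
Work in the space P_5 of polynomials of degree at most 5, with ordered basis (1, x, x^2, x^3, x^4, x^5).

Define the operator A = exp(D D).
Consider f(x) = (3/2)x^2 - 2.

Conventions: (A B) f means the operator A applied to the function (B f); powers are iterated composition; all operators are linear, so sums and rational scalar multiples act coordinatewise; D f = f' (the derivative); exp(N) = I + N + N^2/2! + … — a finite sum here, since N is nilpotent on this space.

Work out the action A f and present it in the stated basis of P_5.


g(x) = (3/2)x^2 + 1

order-1 term: 3
the series for exp(D D) f terminates at order 1
exp(D D) f = (3/2)x^2 + 1


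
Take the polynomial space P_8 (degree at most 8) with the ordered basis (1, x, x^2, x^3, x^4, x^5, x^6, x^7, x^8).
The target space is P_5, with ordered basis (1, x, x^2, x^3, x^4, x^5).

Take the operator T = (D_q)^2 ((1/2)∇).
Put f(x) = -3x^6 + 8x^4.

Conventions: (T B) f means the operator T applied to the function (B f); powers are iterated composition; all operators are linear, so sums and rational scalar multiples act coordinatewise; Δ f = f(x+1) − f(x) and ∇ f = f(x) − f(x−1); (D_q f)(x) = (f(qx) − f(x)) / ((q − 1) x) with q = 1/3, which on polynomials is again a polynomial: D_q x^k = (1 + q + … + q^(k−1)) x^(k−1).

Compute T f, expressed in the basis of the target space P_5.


the result is g(x) = -(4840/243)x^3 + (1300/27)x^2 - (728/27)x - 2

∇ f = -18x^5 + 45x^4 - 28x^3 - 3x^2 + 14x - 5
((1/2)∇) f = -9x^5 + (45/2)x^4 - 14x^3 - (3/2)x^2 + 7x - 5/2
D_q ((1/2)∇) f = -(121/9)x^4 + (100/3)x^3 - (182/9)x^2 - 2x + 7
D_q D_q ((1/2)∇) f = -(4840/243)x^3 + (1300/27)x^2 - (728/27)x - 2


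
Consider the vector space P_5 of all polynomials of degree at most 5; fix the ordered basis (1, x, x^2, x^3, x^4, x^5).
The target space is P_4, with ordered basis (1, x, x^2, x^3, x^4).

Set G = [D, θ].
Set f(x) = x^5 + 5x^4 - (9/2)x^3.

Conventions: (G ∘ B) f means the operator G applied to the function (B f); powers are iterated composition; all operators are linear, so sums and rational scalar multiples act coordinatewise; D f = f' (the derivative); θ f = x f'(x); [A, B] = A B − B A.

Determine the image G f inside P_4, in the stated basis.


the image equals g(x) = 5x^4 + 20x^3 - (27/2)x^2

θ f = 5x^5 + 20x^4 - (27/2)x^3
D θ f = 25x^4 + 80x^3 - (81/2)x^2
D f = 5x^4 + 20x^3 - (27/2)x^2
θ D f = 20x^4 + 60x^3 - 27x^2
[D, θ] f = 5x^4 + 20x^3 - (27/2)x^2


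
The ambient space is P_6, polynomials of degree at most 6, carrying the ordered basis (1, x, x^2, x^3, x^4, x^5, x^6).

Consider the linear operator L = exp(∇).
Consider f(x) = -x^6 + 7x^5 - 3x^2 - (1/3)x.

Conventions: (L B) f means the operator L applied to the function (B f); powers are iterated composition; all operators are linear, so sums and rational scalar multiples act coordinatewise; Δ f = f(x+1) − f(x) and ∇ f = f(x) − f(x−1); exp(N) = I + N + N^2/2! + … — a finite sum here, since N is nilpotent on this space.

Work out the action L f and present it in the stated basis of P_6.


order-1 term: -6x^5 + 50x^4 - 90x^3 + 85x^2 - 47x + 32/3
order-2 term: -15x^4 + 130x^3 - 315x^2 + 335x - 139
order-3 term: -20x^3 + 160x^2 - 360x + 265
order-4 term: -15x^2 + 95x - 135
order-5 term: -6x + 22
order-6 term: -1
the series for exp(∇) f terminates at order 6
exp(∇) f = -x^6 + x^5 + 35x^4 + 20x^3 - 88x^2 + (50/3)x + 68/3

g(x) = -x^6 + x^5 + 35x^4 + 20x^3 - 88x^2 + (50/3)x + 68/3


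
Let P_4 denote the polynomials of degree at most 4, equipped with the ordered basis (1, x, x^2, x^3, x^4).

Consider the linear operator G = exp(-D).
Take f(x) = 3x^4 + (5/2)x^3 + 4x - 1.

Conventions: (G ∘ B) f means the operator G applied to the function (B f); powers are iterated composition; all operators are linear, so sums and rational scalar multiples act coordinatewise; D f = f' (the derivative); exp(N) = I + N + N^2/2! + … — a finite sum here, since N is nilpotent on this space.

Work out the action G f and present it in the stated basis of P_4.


order-1 term: -12x^3 - (15/2)x^2 - 4
order-2 term: 18x^2 + (15/2)x
order-3 term: -12x - 5/2
order-4 term: 3
the series for exp(-D) f terminates at order 4
exp(-D) f = 3x^4 - (19/2)x^3 + (21/2)x^2 - (1/2)x - 9/2

the image equals g(x) = 3x^4 - (19/2)x^3 + (21/2)x^2 - (1/2)x - 9/2


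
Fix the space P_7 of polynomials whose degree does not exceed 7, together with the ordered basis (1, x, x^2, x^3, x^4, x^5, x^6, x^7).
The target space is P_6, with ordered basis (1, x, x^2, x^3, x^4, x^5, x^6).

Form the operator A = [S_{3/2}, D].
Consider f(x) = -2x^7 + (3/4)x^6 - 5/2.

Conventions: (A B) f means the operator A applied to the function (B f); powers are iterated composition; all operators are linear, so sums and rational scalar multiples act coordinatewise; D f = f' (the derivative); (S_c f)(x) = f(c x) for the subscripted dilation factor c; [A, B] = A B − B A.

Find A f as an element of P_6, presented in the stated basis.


the result is g(x) = (5103/64)x^6 - (2187/128)x^5

D f = -14x^6 + (9/2)x^5
S_{3/2} D f = -(5103/32)x^6 + (2187/64)x^5
S_{3/2} f = -(2187/64)x^7 + (2187/256)x^6 - 5/2
D S_{3/2} f = -(15309/64)x^6 + (6561/128)x^5
[S_{3/2}, D] f = (5103/64)x^6 - (2187/128)x^5


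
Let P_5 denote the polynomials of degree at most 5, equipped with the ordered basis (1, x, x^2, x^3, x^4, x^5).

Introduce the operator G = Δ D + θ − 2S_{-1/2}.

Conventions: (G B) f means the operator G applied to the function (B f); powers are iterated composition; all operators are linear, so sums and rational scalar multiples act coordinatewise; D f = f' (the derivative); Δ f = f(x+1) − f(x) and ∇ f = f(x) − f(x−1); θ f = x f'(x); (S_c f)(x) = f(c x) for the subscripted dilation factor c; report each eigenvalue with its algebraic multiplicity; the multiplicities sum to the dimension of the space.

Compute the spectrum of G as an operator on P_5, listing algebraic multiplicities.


λ = -2 (multiplicity 1), λ = 3/2 (multiplicity 1), λ = 2 (multiplicity 1), λ = 13/4 (multiplicity 1), λ = 31/8 (multiplicity 1), λ = 81/16 (multiplicity 1)

image of 1: -2
image of x: 2x
image of x^2: (3/2)x^2 + 2
image of x^3: (13/4)x^3 + 6x + 3
image of x^4: (31/8)x^4 + 12x^2 + 12x + 4
image of x^5: (81/16)x^5 + 20x^3 + 30x^2 + 20x + 5
the matrix is upper triangular; its diagonal is (-2, 2, 3/2, 13/4, 31/8, 81/16)
for a triangular matrix the eigenvalues are the diagonal entries, with algebraic multiplicity their repetition count


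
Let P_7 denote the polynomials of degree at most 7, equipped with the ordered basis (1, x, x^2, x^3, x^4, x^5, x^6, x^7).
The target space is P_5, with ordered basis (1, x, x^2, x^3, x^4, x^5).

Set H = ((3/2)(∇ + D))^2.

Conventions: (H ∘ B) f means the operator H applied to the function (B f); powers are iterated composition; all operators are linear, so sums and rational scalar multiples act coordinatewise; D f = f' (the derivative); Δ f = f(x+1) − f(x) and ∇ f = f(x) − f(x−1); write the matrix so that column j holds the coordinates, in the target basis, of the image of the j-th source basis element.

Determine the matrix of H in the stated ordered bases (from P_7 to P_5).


image of 1: 0
image of x: 0
image of x^2: 18
image of x^3: 54x - 27
image of x^4: 108x^2 - 108x + 99/2
image of x^5: 180x^3 - 270x^2 + (495/2)x - 90
image of x^6: 270x^4 - 540x^3 + (1485/2)x^2 - 540x + 333/2
image of x^7: 378x^5 - 945x^4 + (3465/2)x^3 - 1890x^2 + (2331/2)x - 315
each image's coordinates form column j of the matrix

the matrix is [[0, 0, 18, -27, 99/2, -90, 333/2, -315]; [0, 0, 0, 54, -108, 495/2, -540, 2331/2]; [0, 0, 0, 0, 108, -270, 1485/2, -1890]; [0, 0, 0, 0, 0, 180, -540, 3465/2]; [0, 0, 0, 0, 0, 0, 270, -945]; [0, 0, 0, 0, 0, 0, 0, 378]] (rows listed top to bottom)


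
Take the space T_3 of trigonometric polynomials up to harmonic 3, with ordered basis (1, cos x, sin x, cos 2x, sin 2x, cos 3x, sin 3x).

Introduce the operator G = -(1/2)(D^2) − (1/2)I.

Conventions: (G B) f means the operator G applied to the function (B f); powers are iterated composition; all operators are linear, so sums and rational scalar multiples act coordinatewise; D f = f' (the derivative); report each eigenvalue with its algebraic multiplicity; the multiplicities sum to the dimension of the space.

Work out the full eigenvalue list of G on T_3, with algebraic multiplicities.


image of 1: -1/2
image of cos x: 0
image of sin x: 0
image of cos 2x: (3/2)cos 2x
image of sin 2x: (3/2)sin 2x
image of cos 3x: 4cos 3x
image of sin 3x: 4sin 3x
the matrix is diagonal; its diagonal is (-1/2, 0, 0, 3/2, 3/2, 4, 4)
for a triangular matrix the eigenvalues are the diagonal entries, with algebraic multiplicity their repetition count

λ = -1/2 (multiplicity 1), λ = 0 (multiplicity 2), λ = 3/2 (multiplicity 2), λ = 4 (multiplicity 2)


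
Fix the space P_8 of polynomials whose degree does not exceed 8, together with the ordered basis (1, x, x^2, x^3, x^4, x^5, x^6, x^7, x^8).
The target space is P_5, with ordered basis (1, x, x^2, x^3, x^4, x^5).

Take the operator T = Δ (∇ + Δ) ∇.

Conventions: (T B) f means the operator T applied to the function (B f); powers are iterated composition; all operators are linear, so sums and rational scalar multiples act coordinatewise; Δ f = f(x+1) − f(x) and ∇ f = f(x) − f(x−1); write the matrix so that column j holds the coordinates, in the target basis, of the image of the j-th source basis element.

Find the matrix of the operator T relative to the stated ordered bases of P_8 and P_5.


the matrix is [[0, 0, 0, 12, 0, 60, 0, 252, 0]; [0, 0, 0, 0, 48, 0, 360, 0, 2016]; [0, 0, 0, 0, 0, 120, 0, 1260, 0]; [0, 0, 0, 0, 0, 0, 240, 0, 3360]; [0, 0, 0, 0, 0, 0, 0, 420, 0]; [0, 0, 0, 0, 0, 0, 0, 0, 672]] (rows listed top to bottom)

image of 1: 0
image of x: 0
image of x^2: 0
image of x^3: 12
image of x^4: 48x
image of x^5: 120x^2 + 60
image of x^6: 240x^3 + 360x
image of x^7: 420x^4 + 1260x^2 + 252
image of x^8: 672x^5 + 3360x^3 + 2016x
each image's coordinates form column j of the matrix


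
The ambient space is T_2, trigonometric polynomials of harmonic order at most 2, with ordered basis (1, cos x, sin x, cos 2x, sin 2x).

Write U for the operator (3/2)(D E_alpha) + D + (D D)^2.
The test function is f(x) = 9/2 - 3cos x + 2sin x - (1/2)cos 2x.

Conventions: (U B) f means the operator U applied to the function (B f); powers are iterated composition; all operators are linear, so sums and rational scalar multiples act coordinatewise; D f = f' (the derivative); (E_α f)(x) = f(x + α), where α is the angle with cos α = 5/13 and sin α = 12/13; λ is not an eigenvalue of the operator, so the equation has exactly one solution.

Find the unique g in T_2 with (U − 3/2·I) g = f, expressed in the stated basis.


g(x) = -3 + (65/157)cos x - (221/157)sin x - (4181/103445)cos 2x + (38/103445)sin 2x

write g with unknown coordinates in the stated basis and equate coefficients in (U − 3/2·I) g = f
solving from the highest basis element down gives g = -3 + (65/157)cos x - (221/157)sin x - (4181/103445)cos 2x + (38/103445)sin 2x
check: U g = -(747/314)cos x - (35/314)sin x - (57994/103445)cos 2x + (57/103445)sin 2x
so U g − 3/2·g = 9/2 - 3cos x + 2sin x - (1/2)cos 2x = f ✓


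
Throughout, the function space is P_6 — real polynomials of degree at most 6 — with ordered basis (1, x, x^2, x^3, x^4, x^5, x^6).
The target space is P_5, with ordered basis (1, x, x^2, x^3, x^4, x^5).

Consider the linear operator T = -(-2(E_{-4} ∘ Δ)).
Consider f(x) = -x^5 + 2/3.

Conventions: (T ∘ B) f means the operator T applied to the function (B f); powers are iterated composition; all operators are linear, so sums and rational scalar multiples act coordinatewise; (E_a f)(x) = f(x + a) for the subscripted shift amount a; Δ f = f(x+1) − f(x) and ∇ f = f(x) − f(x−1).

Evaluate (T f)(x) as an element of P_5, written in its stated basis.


Δ f = -5x^4 - 10x^3 - 10x^2 - 5x - 1
E_{-4} Δ f = -5x^4 + 70x^3 - 370x^2 + 875x - 781
(-2(E_{-4} ∘ Δ)) f = 10x^4 - 140x^3 + 740x^2 - 1750x + 1562
(-(-2(E_{-4} ∘ Δ))) f = -10x^4 + 140x^3 - 740x^2 + 1750x - 1562

the image equals g(x) = -10x^4 + 140x^3 - 740x^2 + 1750x - 1562


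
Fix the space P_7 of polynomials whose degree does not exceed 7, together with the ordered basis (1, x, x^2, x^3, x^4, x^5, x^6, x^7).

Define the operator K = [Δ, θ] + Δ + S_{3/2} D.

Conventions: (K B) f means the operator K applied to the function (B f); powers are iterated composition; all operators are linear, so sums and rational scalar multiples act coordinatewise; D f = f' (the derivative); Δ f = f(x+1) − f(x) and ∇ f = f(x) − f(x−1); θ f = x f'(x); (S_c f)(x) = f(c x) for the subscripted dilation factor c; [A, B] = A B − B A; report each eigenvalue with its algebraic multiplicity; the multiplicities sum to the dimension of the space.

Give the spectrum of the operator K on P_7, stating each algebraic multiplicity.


image of 1: 0
image of x: 3
image of x^2: 7x + 3
image of x^3: (51/4)x^2 + 9x + 4
image of x^4: (43/2)x^3 + 18x^2 + 16x + 5
image of x^5: (565/16)x^4 + 30x^3 + 40x^2 + 25x + 6
image of x^6: (921/16)x^5 + 45x^4 + 80x^3 + 75x^2 + 36x + 7
image of x^7: (5999/64)x^6 + 63x^5 + 140x^4 + 175x^3 + 126x^2 + 49x + 8
the matrix is upper triangular; its diagonal is (0, 0, 0, 0, 0, 0, 0, 0)
for a triangular matrix the eigenvalues are the diagonal entries, with algebraic multiplicity their repetition count

λ = 0 (multiplicity 8)


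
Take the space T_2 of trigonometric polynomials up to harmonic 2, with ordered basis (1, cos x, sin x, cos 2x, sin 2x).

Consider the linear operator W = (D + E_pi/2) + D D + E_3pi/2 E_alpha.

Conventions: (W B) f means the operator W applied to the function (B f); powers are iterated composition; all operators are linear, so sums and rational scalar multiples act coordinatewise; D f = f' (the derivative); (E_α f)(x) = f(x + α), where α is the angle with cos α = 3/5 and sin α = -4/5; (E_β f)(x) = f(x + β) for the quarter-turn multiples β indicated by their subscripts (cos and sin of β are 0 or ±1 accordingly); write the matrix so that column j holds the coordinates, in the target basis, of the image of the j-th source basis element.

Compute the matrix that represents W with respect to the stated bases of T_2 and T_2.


image of 1: 2
image of cos x: -(9/5)cos x - (7/5)sin x
image of sin x: (7/5)cos x - (9/5)sin x
image of cos 2x: -(118/25)cos 2x - (74/25)sin 2x
image of sin 2x: (74/25)cos 2x - (118/25)sin 2x
each image's coordinates form column j of the matrix

the matrix is [[2, 0, 0, 0, 0]; [0, -9/5, 7/5, 0, 0]; [0, -7/5, -9/5, 0, 0]; [0, 0, 0, -118/25, 74/25]; [0, 0, 0, -74/25, -118/25]] (rows listed top to bottom)


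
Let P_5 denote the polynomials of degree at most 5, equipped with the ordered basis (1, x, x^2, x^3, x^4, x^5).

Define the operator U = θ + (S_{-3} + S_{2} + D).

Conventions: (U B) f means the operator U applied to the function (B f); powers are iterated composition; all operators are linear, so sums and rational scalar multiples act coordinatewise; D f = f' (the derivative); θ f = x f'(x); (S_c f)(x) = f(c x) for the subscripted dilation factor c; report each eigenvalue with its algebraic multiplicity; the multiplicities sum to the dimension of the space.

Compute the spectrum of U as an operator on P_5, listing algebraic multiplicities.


λ = -206 (multiplicity 1), λ = -16 (multiplicity 1), λ = 0 (multiplicity 1), λ = 2 (multiplicity 1), λ = 15 (multiplicity 1), λ = 101 (multiplicity 1)

image of 1: 2
image of x: 1
image of x^2: 15x^2 + 2x
image of x^3: -16x^3 + 3x^2
image of x^4: 101x^4 + 4x^3
image of x^5: -206x^5 + 5x^4
the matrix is upper triangular; its diagonal is (2, 0, 15, -16, 101, -206)
for a triangular matrix the eigenvalues are the diagonal entries, with algebraic multiplicity their repetition count


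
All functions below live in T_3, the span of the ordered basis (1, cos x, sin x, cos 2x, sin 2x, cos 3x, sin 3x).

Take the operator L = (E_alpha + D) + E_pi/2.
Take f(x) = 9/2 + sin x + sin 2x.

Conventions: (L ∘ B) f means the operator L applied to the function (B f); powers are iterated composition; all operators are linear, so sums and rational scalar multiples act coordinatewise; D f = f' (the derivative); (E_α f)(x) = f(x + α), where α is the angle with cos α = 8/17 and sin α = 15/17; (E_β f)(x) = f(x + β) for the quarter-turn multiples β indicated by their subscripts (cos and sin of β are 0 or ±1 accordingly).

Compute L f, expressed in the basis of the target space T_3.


E_alpha f = 9/2 + (15/17)cos x + (8/17)sin x + (240/289)cos 2x - (161/289)sin 2x
D f = cos x + 2cos 2x
(E_alpha + D) f = 9/2 + (32/17)cos x + (8/17)sin x + (818/289)cos 2x - (161/289)sin 2x
E_pi/2 f = 9/2 + cos x - sin 2x
((E_alpha + D) + E_pi/2) f = 9 + (49/17)cos x + (8/17)sin x + (818/289)cos 2x - (450/289)sin 2x

the result is g(x) = 9 + (49/17)cos x + (8/17)sin x + (818/289)cos 2x - (450/289)sin 2x


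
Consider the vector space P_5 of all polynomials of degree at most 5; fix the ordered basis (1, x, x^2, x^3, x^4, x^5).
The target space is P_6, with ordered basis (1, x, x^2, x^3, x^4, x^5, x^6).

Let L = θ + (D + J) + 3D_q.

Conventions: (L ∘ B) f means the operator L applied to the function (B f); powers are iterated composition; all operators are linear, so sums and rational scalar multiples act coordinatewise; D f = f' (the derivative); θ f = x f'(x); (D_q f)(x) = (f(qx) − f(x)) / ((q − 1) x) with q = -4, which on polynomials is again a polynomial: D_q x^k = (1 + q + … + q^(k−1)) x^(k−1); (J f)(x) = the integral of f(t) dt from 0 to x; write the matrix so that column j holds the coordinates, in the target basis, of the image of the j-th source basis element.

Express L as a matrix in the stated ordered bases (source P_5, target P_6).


image of 1: x
image of x: (1/2)x^2 + x + 4
image of x^2: (1/3)x^3 + 2x^2 - 7x
image of x^3: (1/4)x^4 + 3x^3 + 42x^2
image of x^4: (1/5)x^5 + 4x^4 - 149x^3
image of x^5: (1/6)x^6 + 5x^5 + 620x^4
each image's coordinates form column j of the matrix

the matrix is [[0, 4, 0, 0, 0, 0]; [1, 1, -7, 0, 0, 0]; [0, 1/2, 2, 42, 0, 0]; [0, 0, 1/3, 3, -149, 0]; [0, 0, 0, 1/4, 4, 620]; [0, 0, 0, 0, 1/5, 5]; [0, 0, 0, 0, 0, 1/6]] (rows listed top to bottom)


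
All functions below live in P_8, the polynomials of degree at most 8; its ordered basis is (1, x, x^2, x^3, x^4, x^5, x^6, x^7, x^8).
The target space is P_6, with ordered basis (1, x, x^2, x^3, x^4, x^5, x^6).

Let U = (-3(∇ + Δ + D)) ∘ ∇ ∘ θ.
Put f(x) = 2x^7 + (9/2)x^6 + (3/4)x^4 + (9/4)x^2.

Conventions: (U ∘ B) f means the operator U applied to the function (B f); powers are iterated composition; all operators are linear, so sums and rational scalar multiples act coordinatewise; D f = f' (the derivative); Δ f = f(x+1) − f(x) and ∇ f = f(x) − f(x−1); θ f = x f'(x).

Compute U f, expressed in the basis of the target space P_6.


θ f = 14x^7 + 27x^6 + 3x^4 + (9/2)x^2
∇ θ f = 98x^6 - 132x^5 + 85x^4 + 62x^3 - 129x^2 + 85x - 41/2
∇ (∇ ∘ θ) f = 588x^5 - 2130x^4 + 3620x^3 - 3114x^2 + 1144x - 39
Δ (∇ ∘ θ) f = 588x^5 + 810x^4 + 980x^3 + 846x^2 + 196x + 69
D (∇ ∘ θ) f = 588x^5 - 660x^4 + 340x^3 + 186x^2 - 258x + 85
(∇ + Δ + D) (∇ ∘ θ) f = 1764x^5 - 1980x^4 + 4940x^3 - 2082x^2 + 1082x + 115
(-3(∇ + Δ + D)) (∇ ∘ θ) f = -5292x^5 + 5940x^4 - 14820x^3 + 6246x^2 - 3246x - 345

g(x) = -5292x^5 + 5940x^4 - 14820x^3 + 6246x^2 - 3246x - 345


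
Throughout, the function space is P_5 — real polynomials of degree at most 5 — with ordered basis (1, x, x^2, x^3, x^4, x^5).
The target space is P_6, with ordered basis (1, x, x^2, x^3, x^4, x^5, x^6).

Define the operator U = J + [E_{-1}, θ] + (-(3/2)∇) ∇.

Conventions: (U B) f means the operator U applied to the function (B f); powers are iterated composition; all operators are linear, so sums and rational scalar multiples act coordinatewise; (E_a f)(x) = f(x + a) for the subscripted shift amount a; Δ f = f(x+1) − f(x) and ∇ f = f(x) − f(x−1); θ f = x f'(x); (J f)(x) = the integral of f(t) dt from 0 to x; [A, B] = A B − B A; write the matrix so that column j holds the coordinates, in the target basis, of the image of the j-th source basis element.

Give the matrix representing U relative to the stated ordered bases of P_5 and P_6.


image of 1: x
image of x: (1/2)x^2 - 1
image of x^2: (1/3)x^3 - 2x - 1
image of x^3: (1/4)x^4 - 3x^2 - 3x + 6
image of x^4: (1/5)x^5 - 4x^3 - 6x^2 + 24x - 17
image of x^5: (1/6)x^6 - 5x^4 - 10x^3 + 60x^2 - 85x + 40
each image's coordinates form column j of the matrix

the matrix is [[0, -1, -1, 6, -17, 40]; [1, 0, -2, -3, 24, -85]; [0, 1/2, 0, -3, -6, 60]; [0, 0, 1/3, 0, -4, -10]; [0, 0, 0, 1/4, 0, -5]; [0, 0, 0, 0, 1/5, 0]; [0, 0, 0, 0, 0, 1/6]] (rows listed top to bottom)


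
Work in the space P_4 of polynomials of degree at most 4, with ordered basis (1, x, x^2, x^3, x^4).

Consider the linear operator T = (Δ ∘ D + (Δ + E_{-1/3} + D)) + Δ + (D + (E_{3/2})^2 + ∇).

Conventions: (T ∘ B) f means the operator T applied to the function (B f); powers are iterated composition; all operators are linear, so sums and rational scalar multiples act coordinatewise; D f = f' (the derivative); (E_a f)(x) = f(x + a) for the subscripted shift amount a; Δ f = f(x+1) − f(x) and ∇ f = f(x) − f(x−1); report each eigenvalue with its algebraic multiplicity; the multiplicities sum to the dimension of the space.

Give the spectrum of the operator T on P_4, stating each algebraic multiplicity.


λ = 2 (multiplicity 5)

image of 1: 2
image of x: 2x + 23/3
image of x^2: 2x^2 + (46/3)x + 109/9
image of x^3: 2x^3 + 23x^2 + (109/3)x + 890/27
image of x^4: 2x^4 + (92/3)x^3 + (218/3)x^2 + (3560/27)x + 6967/81
the matrix is upper triangular; its diagonal is (2, 2, 2, 2, 2)
for a triangular matrix the eigenvalues are the diagonal entries, with algebraic multiplicity their repetition count


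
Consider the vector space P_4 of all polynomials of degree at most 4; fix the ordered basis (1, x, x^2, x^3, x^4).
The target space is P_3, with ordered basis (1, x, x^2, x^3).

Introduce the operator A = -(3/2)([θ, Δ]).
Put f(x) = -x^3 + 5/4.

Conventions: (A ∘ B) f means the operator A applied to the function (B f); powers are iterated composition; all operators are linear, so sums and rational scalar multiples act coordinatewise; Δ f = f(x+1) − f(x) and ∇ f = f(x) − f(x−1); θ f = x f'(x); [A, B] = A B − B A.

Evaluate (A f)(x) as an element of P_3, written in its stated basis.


Δ f = -3x^2 - 3x - 1
θ Δ f = -6x^2 - 3x
θ f = -3x^3
Δ θ f = -9x^2 - 9x - 3
[θ, Δ] f = 3x^2 + 6x + 3
(-(3/2)([θ, Δ])) f = -(9/2)x^2 - 9x - 9/2

g(x) = -(9/2)x^2 - 9x - 9/2


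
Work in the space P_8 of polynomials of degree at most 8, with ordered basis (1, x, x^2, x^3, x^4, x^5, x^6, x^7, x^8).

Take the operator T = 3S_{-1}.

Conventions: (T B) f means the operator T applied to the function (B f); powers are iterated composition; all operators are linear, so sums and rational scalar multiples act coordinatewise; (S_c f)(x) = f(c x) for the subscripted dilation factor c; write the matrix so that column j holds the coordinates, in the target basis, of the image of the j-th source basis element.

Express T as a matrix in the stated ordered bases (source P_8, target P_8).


the matrix is [[3, 0, 0, 0, 0, 0, 0, 0, 0]; [0, -3, 0, 0, 0, 0, 0, 0, 0]; [0, 0, 3, 0, 0, 0, 0, 0, 0]; [0, 0, 0, -3, 0, 0, 0, 0, 0]; [0, 0, 0, 0, 3, 0, 0, 0, 0]; [0, 0, 0, 0, 0, -3, 0, 0, 0]; [0, 0, 0, 0, 0, 0, 3, 0, 0]; [0, 0, 0, 0, 0, 0, 0, -3, 0]; [0, 0, 0, 0, 0, 0, 0, 0, 3]] (rows listed top to bottom)

image of 1: 3
image of x: -3x
image of x^2: 3x^2
image of x^3: -3x^3
image of x^4: 3x^4
image of x^5: -3x^5
image of x^6: 3x^6
image of x^7: -3x^7
image of x^8: 3x^8
each image's coordinates form column j of the matrix


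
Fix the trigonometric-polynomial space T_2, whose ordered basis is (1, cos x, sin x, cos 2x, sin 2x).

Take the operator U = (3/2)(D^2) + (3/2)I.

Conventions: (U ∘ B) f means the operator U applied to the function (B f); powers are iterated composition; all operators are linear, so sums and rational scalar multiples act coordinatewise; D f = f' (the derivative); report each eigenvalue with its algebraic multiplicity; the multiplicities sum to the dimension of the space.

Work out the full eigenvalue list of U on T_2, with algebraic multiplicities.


λ = -9/2 (multiplicity 2), λ = 0 (multiplicity 2), λ = 3/2 (multiplicity 1)

image of 1: 3/2
image of cos x: 0
image of sin x: 0
image of cos 2x: -(9/2)cos 2x
image of sin 2x: -(9/2)sin 2x
the matrix is diagonal; its diagonal is (3/2, 0, 0, -9/2, -9/2)
for a triangular matrix the eigenvalues are the diagonal entries, with algebraic multiplicity their repetition count
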